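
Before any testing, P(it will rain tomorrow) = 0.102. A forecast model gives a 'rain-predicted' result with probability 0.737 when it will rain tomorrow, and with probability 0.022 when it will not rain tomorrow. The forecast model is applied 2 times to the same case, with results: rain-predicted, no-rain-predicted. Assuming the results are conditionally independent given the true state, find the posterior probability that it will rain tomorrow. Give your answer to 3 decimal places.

Posterior P(H) ≈ 0.506

Let H be the event that it will rain tomorrow; start with P(H) = 0.102. P('rain-predicted'|H) = 0.737, P('rain-predicted'|¬H) = 0.022.
Update on result 1 ('rain-predicted'): P(H) ← 0.737·0.1020 / (0.737·0.1020 + 0.022·0.8980) = 0.075174/0.094930 = 0.7919.
Update on result 2 ('no-rain-predicted'): P(H) ← 0.263·0.7919 / (0.263·0.7919 + 0.978·0.2081) = 0.20827/0.41180 = 0.5057.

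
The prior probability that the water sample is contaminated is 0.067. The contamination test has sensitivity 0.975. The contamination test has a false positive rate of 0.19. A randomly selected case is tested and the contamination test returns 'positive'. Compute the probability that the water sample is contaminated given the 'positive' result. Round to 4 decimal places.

Let H be the event that the water sample is contaminated. P(H) = 0.067, so P(¬H) = 0.933. With E the 'positive' result, P(E|H) = 0.975 and P(E|¬H) = 0.19.
P(E) = 0.975·0.067 + 0.19·0.933 = 0.065325 + 0.17727 = 0.24260.
By Bayes' theorem, P(H|E) = 0.065325 / 0.24260 = 0.2693.

P(H | E) ≈ 0.2693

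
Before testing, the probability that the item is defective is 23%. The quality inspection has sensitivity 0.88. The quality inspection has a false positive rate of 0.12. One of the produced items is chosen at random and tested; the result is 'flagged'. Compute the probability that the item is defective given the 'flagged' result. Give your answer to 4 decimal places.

P(H | E) ≈ 0.6866

Write H for 'the item is defective'. Prior odds H:¬H = 0.23/0.77 = 0.29870. For the 'flagged' outcome, the likelihood ratio is 0.88/0.12 = 7.3333.
Posterior odds = 0.29870 × 7.3333 = 2.1905, so P(H|E) = 2.1905/(1+2.1905) = 0.6866.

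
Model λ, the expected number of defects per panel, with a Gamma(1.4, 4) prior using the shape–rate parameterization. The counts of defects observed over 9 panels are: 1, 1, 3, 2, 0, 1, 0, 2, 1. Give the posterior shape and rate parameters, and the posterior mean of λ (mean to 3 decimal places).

Posterior: Gamma(shape=12.4, rate=13); mean ≈ 0.954

Total count ∑xᵢ = 11 over n = 9 panels.
Gamma is conjugate to the Poisson likelihood: posterior is Gamma(shape = 1.4+11 = 12.4, rate = 4+9 = 13).
Posterior mean = shape/rate = 12.4/13 = 0.954.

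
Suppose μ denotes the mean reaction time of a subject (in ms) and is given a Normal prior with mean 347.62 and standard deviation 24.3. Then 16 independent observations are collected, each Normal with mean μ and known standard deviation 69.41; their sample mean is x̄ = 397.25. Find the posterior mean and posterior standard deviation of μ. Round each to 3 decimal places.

Prior precision 1/τ₀² = 1/24.3² = 0.00169351; data precision n/σ² = 16/69.41² = 0.00332105.
Posterior precision = 0.00169351 + 0.00332105 = 0.00501456, giving posterior SD = 1/√0.00501456 = 14.122.
Posterior mean = (0.00169351·347.62 + 0.00332105·397.25) / 0.00501456 = 380.489.

Posterior mean ≈ 380.489; posterior SD ≈ 14.122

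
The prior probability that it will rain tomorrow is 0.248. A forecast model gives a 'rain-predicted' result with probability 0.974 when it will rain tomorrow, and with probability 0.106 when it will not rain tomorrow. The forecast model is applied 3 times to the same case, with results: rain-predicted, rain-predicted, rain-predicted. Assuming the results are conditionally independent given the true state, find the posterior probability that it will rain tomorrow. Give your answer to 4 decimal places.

With H the event that it will rain tomorrow, the joint likelihood of the observed sequence is P(data|H) = 0.974·0.974·0.974 = 0.92401 and P(data|¬H) = 0.106·0.106·0.106 = 0.0011910.
Bayes: P(H|data) = 0.248·0.92401 / (0.248·0.92401 + 0.752·0.0011910) = 0.22915/0.23005 = 0.9961.

Posterior P(H) ≈ 0.9961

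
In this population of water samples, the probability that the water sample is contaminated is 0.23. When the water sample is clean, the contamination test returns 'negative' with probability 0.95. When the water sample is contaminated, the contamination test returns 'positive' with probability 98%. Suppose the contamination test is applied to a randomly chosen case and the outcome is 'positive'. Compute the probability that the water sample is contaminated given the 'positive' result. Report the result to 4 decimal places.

P(H | E) ≈ 0.8541

Let H be the event that the water sample is contaminated. P(H) = 0.23, so P(¬H) = 0.77. With E the 'positive' result, P(E|H) = 0.98 and P(E|¬H) = 0.05.
P(E) = 0.98·0.23 + 0.05·0.77 = 0.22540 + 0.038500 = 0.26390.
By Bayes' theorem, P(H|E) = 0.22540 / 0.26390 = 0.8541.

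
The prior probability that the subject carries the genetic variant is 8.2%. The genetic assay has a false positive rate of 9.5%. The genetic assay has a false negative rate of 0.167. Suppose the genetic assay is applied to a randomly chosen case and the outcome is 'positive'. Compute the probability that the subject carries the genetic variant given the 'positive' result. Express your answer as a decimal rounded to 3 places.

Write H for 'the subject carries the genetic variant'. Prior odds H:¬H = 0.082/0.918 = 0.089325. For the 'positive' outcome, the likelihood ratio is 0.833/0.095 = 8.7684.
Posterior odds = 0.089325 × 8.7684 = 0.78324, so P(H|E) = 0.78324/(1+0.78324) = 0.439.

P(H | E) ≈ 0.439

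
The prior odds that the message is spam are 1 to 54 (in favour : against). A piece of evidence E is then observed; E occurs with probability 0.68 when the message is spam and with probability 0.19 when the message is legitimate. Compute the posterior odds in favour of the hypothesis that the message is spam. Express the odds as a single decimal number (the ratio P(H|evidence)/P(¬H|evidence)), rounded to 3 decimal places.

Prior odds = 1/54 = 0.018519.
Likelihood ratio for E = 0.68/0.19 = 3.5789.
Posterior odds = prior odds × LR = 0.066277.

Posterior odds ≈ 0.066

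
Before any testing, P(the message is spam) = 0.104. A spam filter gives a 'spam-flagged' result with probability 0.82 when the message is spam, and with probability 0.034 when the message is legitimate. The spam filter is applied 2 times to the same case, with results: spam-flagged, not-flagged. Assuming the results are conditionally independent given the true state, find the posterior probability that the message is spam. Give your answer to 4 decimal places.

Let H be the event that the message is spam; start with P(H) = 0.104. P('spam-flagged'|H) = 0.82, P('spam-flagged'|¬H) = 0.034.
Update on result 1 ('spam-flagged'): P(H) ← 0.82·0.1040 / (0.82·0.1040 + 0.034·0.8960) = 0.085280/0.11574 = 0.7368.
Update on result 2 ('not-flagged'): P(H) ← 0.18·0.7368 / (0.18·0.7368 + 0.966·0.2632) = 0.13262/0.38688 = 0.3428.

Posterior P(H) ≈ 0.3428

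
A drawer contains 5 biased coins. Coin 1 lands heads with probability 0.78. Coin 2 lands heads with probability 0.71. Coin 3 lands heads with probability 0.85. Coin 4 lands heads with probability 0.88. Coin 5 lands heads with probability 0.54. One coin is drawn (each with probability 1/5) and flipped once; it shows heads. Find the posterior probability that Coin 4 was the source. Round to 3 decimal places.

Posterior probability ≈ 0.234

P(heads|C1) = 0.78; P(heads|C2) = 0.71; P(heads|C3) = 0.85; P(heads|C4) = 0.88; P(heads|C5) = 0.54.
Prior × likelihood for each source: 0.2·0.78=0.1560, 0.2·0.71=0.1420, 0.2·0.85=0.1700, 0.2·0.88=0.1760, 0.2·0.54=0.1080. Summing gives P(heads) = 0.75200.
P(Coin 4 | heads) = 0.1760 / 0.75200 = 0.234.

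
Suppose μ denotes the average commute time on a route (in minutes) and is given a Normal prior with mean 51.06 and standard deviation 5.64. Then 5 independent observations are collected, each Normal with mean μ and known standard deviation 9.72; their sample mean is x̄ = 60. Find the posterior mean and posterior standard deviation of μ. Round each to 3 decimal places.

Posterior mean ≈ 56.668; posterior SD ≈ 3.443

Prior precision 1/τ₀² = 1/5.64² = 0.0314371; data precision n/σ² = 5/9.72² = 0.0529221.
Posterior precision = 0.0314371 + 0.0529221 = 0.0843592, giving posterior SD = 1/√0.0843592 = 3.443.
Posterior mean = (0.0314371·51.06 + 0.0529221·60) / 0.0843592 = 56.668.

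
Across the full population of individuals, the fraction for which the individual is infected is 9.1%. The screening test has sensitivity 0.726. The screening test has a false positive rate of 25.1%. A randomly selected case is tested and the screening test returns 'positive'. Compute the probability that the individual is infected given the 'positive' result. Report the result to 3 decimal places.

Write H for 'the individual is infected'. Prior odds H:¬H = 0.091/0.909 = 0.10011. For the 'positive' outcome, the likelihood ratio is 0.726/0.251 = 2.8924.
Posterior odds = 0.10011 × 2.8924 = 0.28956, so P(H|E) = 0.28956/(1+0.28956) = 0.225.

P(H | E) ≈ 0.225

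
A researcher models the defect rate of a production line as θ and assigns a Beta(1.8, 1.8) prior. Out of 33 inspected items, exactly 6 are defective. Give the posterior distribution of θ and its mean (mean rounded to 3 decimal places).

Posterior: Beta(7.8, 28.8); mean ≈ 0.213

The binomial likelihood is conjugate to the Beta prior: with 6 successes and 27 failures, the posterior is Beta(1.8+6, 1.8+27) = Beta(7.8, 28.8).
Posterior mean = α/(α+β) = 7.8/36.6 = 0.213.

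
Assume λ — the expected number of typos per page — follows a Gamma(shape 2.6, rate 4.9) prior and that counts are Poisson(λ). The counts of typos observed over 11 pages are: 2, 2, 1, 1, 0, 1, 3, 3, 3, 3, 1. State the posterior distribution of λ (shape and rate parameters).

The Poisson likelihood adds the total count to the shape and the number of exposure periods to the rate. Here ∑xᵢ = 20 and n = 11, so shape 2.6→22.6 and rate 4.9→15.9.

Posterior: Gamma(shape=22.6, rate=15.9)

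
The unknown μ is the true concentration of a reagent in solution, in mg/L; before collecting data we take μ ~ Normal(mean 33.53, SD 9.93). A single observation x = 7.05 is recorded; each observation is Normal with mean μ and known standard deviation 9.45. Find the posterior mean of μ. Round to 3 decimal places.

Prior precision 1/τ₀² = 1/9.93² = 0.0101415; data precision n/σ² = 1/9.45² = 0.0111979.
Posterior precision = 0.0101415 + 0.0111979 = 0.0213394.
Posterior mean = (0.0101415·33.53 + 0.0111979·7.05) / 0.0213394 = 19.635.

Posterior mean ≈ 19.635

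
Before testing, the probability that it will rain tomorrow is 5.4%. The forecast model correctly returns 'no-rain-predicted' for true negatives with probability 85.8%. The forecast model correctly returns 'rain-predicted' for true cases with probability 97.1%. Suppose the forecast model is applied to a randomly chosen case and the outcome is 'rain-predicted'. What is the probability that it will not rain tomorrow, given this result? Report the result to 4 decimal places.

Let H be the event that it will rain tomorrow. P(H) = 0.054, so P(¬H) = 0.946. With E the 'rain-predicted' result, P(E|H) = 0.971 and P(E|¬H) = 0.142.
P(E) = 0.971·0.054 + 0.142·0.946 = 0.052434 + 0.13433 = 0.18677.
By Bayes' theorem, P(H|E) = 0.052434 / 0.18677 = 0.2807. Hence P(¬H|E) = 1 − 0.2807 = 0.7193.

P(¬H | E) ≈ 0.7193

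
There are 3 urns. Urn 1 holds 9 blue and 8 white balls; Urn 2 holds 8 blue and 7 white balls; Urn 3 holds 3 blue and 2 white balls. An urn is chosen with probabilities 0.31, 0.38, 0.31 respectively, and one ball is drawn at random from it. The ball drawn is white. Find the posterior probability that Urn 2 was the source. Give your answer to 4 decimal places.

Tabulate prior·likelihood by source: [1] prior 0.31, lik 0.4706, product 0.1459; [2] prior 0.38, lik 0.4667, product 0.1773; [3] prior 0.31, lik 0.4, product 0.1240.
Normalizing constant = 0.44722; the posterior for Urn 2 is its product over the sum, 0.1773/0.44722 = 0.3965.

Posterior probability ≈ 0.3965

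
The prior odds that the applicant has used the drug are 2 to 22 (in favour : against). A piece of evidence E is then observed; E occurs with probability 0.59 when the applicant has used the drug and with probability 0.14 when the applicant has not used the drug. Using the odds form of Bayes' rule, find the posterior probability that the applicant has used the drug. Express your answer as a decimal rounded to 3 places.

Prior odds = 2/22 = 0.090909.
Likelihood ratio for E = 0.59/0.14 = 4.2143.
Posterior odds = prior odds × LR = 0.38312.
Posterior probability = odds/(1+odds) = 0.38312/1.3831 = 0.277.

Posterior probability ≈ 0.277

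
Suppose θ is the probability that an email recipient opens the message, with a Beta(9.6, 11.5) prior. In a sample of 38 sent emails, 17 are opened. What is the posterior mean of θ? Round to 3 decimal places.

The binomial likelihood is conjugate to the Beta prior: with 17 successes and 21 failures, the posterior is Beta(9.6+17, 11.5+21) = Beta(26.6, 32.5).
E[θ | data] = 26.6/(26.6+32.5) = 0.450.

Posterior mean ≈ 0.450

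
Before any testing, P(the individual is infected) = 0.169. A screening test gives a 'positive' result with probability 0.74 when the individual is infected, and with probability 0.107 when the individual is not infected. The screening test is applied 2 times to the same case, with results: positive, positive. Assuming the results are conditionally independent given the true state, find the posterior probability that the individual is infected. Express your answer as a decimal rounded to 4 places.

With H the event that the individual is infected, the joint likelihood of the observed sequence is P(data|H) = 0.74·0.74 = 0.54760 and P(data|¬H) = 0.107·0.107 = 0.011449.
Bayes: P(H|data) = 0.169·0.54760 / (0.169·0.54760 + 0.831·0.011449) = 0.092544/0.10206 = 0.9068.

Posterior P(H) ≈ 0.9068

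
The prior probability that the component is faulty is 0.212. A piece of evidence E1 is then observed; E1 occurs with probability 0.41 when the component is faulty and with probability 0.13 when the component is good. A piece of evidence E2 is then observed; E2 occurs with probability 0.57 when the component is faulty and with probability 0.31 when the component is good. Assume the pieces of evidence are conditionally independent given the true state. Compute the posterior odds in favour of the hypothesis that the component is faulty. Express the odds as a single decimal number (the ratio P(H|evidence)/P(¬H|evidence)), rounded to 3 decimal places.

Posterior odds ≈ 1.560

Prior odds = 0.212/(1−0.212) = 0.26904. In log-odds, ln(0.26904) = -1.3129.
Add log likelihood ratios: ln(3.1538) + ln(1.8387) = 1.7577.
Posterior log-odds = 0.44477, so posterior odds = exp(0.44477) = 1.5601.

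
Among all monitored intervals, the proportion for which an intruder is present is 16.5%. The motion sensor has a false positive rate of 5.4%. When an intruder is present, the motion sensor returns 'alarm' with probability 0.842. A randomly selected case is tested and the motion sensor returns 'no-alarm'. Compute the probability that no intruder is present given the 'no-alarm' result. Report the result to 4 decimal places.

Write H for 'an intruder is present'. Prior odds H:¬H = 0.165/0.835 = 0.19760. For the 'no-alarm' outcome, the likelihood ratio is 0.158/0.946 = 0.16702.
Posterior odds = 0.19760 × 0.16702 = 0.033004, so P(H|E) = 0.033004/(1+0.033004) = 0.0319. Then P(¬H|E) = 1 − 0.0319 = 0.9681.

P(¬H | E) ≈ 0.9681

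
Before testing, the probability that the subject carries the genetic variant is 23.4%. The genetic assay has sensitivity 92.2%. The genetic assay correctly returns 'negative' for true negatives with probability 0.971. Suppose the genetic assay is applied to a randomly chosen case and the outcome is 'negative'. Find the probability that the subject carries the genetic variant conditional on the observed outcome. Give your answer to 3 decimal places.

P(H | E) ≈ 0.024

Write H for 'the subject carries the genetic variant'. Prior odds H:¬H = 0.234/0.766 = 0.30548. For the 'negative' outcome, the likelihood ratio is 0.078/0.971 = 0.080330.
Posterior odds = 0.30548 × 0.080330 = 0.024539, so P(H|E) = 0.024539/(1+0.024539) = 0.024.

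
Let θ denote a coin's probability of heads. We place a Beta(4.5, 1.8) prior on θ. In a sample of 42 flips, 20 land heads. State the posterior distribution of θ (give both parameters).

Observing 20 successes and 22 failures updates Beta(4.5, 1.8) by adding the success and failure counts to the two shape parameters: α = 4.5+20 = 24.5, β = 1.8+22 = 23.8.

Posterior: Beta(24.5, 23.8)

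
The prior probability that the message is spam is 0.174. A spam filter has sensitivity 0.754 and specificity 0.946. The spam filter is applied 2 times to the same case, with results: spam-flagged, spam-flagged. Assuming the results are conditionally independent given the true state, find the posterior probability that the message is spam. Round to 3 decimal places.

Posterior P(H) ≈ 0.976

With H the event that the message is spam, the joint likelihood of the observed sequence is P(data|H) = 0.754·0.754 = 0.56852 and P(data|¬H) = 0.054·0.054 = 0.0029160.
Bayes: P(H|data) = 0.174·0.56852 / (0.174·0.56852 + 0.826·0.0029160) = 0.098922/0.10133 = 0.9762.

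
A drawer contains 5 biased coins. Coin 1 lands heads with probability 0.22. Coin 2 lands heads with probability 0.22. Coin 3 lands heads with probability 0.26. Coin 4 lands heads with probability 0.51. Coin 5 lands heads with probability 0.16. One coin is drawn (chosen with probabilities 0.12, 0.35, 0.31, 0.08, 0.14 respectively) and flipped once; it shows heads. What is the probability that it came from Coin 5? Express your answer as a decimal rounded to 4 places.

P(heads|C1) = 0.22; P(heads|C2) = 0.22; P(heads|C3) = 0.26; P(heads|C4) = 0.51; P(heads|C5) = 0.16.
Prior × likelihood for each source: 0.12·0.22=0.02640, 0.35·0.22=0.07700, 0.31·0.26=0.08060, 0.08·0.51=0.04080, 0.14·0.16=0.02240. Summing gives P(heads) = 0.24720.
P(Coin 5 | heads) = 0.02240 / 0.24720 = 0.0906.

Posterior probability ≈ 0.0906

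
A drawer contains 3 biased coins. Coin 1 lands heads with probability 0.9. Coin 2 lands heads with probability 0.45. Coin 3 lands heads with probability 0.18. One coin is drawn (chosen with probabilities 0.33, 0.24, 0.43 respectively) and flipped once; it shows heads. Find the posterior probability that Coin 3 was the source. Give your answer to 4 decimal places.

Posterior probability ≈ 0.1604

Tabulate prior·likelihood by source: [1] prior 0.33, lik 0.9, product 0.2970; [2] prior 0.24, lik 0.45, product 0.1080; [3] prior 0.43, lik 0.18, product 0.07740.
Normalizing constant = 0.48240; the posterior for Coin 3 is its product over the sum, 0.07740/0.48240 = 0.1604.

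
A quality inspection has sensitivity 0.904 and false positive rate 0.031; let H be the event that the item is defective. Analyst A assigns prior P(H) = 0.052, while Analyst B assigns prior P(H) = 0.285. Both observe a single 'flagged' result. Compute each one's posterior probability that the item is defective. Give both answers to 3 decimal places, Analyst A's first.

Analyst A: 0.615; Analyst B: 0.921

P('+'|H) = 0.904, P('+'|¬H) = 0.031.
Analyst A: numerator 0.904·0.052 = 0.047008; evidence = 0.047008+0.031·0.948 = 0.076396; posterior = 0.615.
Analyst B: numerator 0.904·0.285 = 0.25764; evidence = 0.25764+0.031·0.715 = 0.27980; posterior = 0.921.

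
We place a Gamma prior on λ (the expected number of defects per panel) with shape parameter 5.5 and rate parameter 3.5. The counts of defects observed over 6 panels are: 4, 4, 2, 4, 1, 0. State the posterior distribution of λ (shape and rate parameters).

Posterior: Gamma(shape=20.5, rate=9.5)

Total count ∑xᵢ = 15 over n = 6 panels.
Gamma is conjugate to the Poisson likelihood: posterior is Gamma(shape = 5.5+15 = 20.5, rate = 3.5+6 = 9.5).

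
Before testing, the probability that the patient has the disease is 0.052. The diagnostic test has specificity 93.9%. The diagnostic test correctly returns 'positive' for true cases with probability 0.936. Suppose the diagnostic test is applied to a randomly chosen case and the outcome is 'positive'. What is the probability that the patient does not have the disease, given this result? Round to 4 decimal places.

Let H be the event that the patient has the disease. P(H) = 0.052, so P(¬H) = 0.948. With E the 'positive' result, P(E|H) = 0.936 and P(E|¬H) = 0.061.
P(E) = 0.936·0.052 + 0.061·0.948 = 0.048672 + 0.057828 = 0.10650.
By Bayes' theorem, P(H|E) = 0.048672 / 0.10650 = 0.4570. Hence P(¬H|E) = 1 − 0.4570 = 0.5430.

P(¬H | E) ≈ 0.5430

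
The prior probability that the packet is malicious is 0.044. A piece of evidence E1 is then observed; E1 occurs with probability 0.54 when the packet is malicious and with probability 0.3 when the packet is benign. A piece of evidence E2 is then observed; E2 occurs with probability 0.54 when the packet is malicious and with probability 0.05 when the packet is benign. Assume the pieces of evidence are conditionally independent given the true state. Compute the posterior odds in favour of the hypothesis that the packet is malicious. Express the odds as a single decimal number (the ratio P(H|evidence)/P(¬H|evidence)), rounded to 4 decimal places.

Prior odds = 0.044/(1−0.044) = 0.046025. In log-odds, ln(0.046025) = -3.0786.
Add log likelihood ratios: ln(1.8000) + ln(10.800) = 2.9673.
Posterior log-odds = -0.11124, so posterior odds = exp(-0.11124) = 0.89473.

Posterior odds ≈ 0.8947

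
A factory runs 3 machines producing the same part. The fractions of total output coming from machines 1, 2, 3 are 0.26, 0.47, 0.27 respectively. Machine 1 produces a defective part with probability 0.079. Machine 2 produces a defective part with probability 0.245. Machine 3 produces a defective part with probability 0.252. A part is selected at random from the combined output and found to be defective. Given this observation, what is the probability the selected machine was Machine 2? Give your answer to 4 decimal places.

Posterior probability ≈ 0.5652

Tabulate prior·likelihood by source: [1] prior 0.26, lik 0.079, product 0.02054; [2] prior 0.47, lik 0.245, product 0.1151; [3] prior 0.27, lik 0.252, product 0.06804.
Normalizing constant = 0.20373; the posterior for Machine 2 is its product over the sum, 0.1151/0.20373 = 0.5652.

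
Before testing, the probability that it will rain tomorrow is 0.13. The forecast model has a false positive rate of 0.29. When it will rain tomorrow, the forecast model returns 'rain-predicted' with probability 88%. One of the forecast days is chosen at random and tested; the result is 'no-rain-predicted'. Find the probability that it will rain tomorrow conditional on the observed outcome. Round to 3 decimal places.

Write H for 'it will rain tomorrow'. Prior odds H:¬H = 0.13/0.87 = 0.14943. For the 'no-rain-predicted' outcome, the likelihood ratio is 0.12/0.71 = 0.16901.
Posterior odds = 0.14943 × 0.16901 = 0.025255, so P(H|E) = 0.025255/(1+0.025255) = 0.025.

P(H | E) ≈ 0.025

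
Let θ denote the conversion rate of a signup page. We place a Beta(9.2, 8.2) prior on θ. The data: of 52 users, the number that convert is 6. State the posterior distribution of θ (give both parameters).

The binomial likelihood is conjugate to the Beta prior: with 6 successes and 46 failures, the posterior is Beta(9.2+6, 8.2+46) = Beta(15.2, 54.2).

Posterior: Beta(15.2, 54.2)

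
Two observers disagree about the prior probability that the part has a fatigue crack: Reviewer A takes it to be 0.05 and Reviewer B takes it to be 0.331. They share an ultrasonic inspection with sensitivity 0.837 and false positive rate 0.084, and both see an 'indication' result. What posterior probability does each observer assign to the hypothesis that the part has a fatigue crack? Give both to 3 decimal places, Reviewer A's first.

Reviewer A: 0.344; Reviewer B: 0.831

The likelihood ratio for an 'indication' result is 0.837/0.084 = 9.9643.
Reviewer A: prior odds 0.05/0.95 = 0.052632; posterior odds 0.52444; posterior probability 0.344.
Reviewer B: prior odds 0.331/0.669 = 0.49477; posterior odds 4.9300; posterior probability 0.831.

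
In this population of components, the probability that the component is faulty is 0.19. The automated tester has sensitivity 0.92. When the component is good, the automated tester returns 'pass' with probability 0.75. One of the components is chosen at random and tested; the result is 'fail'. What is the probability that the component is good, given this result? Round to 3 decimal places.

Let H be the event that the component is faulty. P(H) = 0.19, so P(¬H) = 0.81. With E the 'fail' result, P(E|H) = 0.92 and P(E|¬H) = 0.25.
P(E) = 0.92·0.19 + 0.25·0.81 = 0.17480 + 0.20250 = 0.37730.
By Bayes' theorem, P(H|E) = 0.17480 / 0.37730 = 0.463. Hence P(¬H|E) = 1 − 0.463 = 0.537.

P(¬H | E) ≈ 0.537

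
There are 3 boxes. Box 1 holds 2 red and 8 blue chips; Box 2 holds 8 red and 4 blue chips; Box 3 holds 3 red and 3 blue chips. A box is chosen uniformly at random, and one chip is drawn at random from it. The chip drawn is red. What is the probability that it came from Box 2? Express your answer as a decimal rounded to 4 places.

Tabulate prior·likelihood by source: [1] prior 0.333333, lik 0.2, product 0.06667; [2] prior 0.333333, lik 0.6667, product 0.2222; [3] prior 0.333333, lik 0.5, product 0.1667.
Normalizing constant = 0.45556; the posterior for Box 2 is its product over the sum, 0.2222/0.45556 = 0.4878.

Posterior probability ≈ 0.4878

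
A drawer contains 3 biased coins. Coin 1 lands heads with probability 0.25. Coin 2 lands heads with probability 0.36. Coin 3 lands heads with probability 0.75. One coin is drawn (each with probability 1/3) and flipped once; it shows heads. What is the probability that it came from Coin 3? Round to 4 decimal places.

Tabulate prior·likelihood by source: [1] prior 0.333333, lik 0.25, product 0.08333; [2] prior 0.333333, lik 0.36, product 0.1200; [3] prior 0.333333, lik 0.75, product 0.2500.
Normalizing constant = 0.45333; the posterior for Coin 3 is its product over the sum, 0.2500/0.45333 = 0.5515.

Posterior probability ≈ 0.5515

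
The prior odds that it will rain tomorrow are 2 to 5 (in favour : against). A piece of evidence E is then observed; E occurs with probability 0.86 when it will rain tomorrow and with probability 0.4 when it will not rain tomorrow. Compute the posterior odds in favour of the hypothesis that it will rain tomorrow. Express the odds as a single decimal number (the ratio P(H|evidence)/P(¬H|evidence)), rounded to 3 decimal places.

Prior odds = 2/5 = 0.40000.
Likelihood ratio for E = 0.86/0.4 = 2.1500.
Posterior odds = prior odds × LR = 0.86000.

Posterior odds ≈ 0.860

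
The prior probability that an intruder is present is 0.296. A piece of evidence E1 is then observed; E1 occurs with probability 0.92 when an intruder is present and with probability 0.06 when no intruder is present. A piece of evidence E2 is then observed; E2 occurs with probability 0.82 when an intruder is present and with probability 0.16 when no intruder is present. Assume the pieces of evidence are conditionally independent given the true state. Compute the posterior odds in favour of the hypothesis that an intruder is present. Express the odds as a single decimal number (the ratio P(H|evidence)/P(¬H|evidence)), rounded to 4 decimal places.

Prior odds = 0.296/(1−0.296) = 0.42045.
Likelihood ratio for E1 = 0.92/0.06 = 15.333.
Likelihood ratio for E2 = 0.82/0.16 = 5.1250.
Posterior odds = prior odds × LR₁ × LR₂ = 33.041.

Posterior odds ≈ 33.0407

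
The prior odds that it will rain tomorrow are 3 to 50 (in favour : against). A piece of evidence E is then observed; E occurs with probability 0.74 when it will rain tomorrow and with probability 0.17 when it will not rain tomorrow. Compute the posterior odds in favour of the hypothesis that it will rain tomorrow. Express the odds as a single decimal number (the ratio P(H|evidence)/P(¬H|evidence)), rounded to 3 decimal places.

Prior odds = 3/50 = 0.060000.
Likelihood ratio for E = 0.74/0.17 = 4.3529.
Posterior odds = prior odds × LR = 0.26118.

Posterior odds ≈ 0.261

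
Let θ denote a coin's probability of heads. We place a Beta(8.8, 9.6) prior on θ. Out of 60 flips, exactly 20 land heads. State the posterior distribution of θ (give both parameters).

Posterior: Beta(28.8, 49.6)

Observing 20 successes and 40 failures updates Beta(8.8, 9.6) by adding the success and failure counts to the two shape parameters: α = 8.8+20 = 28.8, β = 9.6+40 = 49.6.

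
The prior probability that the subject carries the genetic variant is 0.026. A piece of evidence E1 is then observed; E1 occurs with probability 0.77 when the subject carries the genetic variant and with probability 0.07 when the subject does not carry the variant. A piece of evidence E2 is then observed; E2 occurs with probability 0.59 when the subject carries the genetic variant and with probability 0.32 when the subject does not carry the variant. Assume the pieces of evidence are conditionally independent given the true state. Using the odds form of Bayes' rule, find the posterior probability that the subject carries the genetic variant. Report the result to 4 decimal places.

Prior odds = 0.026/(1−0.026) = 0.026694. In log-odds, ln(0.026694) = -3.6233.
Add log likelihood ratios: ln(11.000) + ln(1.8437) = 3.0097.
Posterior log-odds = -0.61362, so posterior odds = exp(-0.61362) = 0.54139. Converting, P(H|E) = 0.54139/1.5414 = 0.3512.

Posterior probability ≈ 0.3512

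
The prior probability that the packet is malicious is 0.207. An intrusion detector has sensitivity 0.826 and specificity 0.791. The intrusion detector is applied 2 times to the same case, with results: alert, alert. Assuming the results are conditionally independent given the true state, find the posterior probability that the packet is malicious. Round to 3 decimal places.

Posterior P(H) ≈ 0.803

With H the event that the packet is malicious, the joint likelihood of the observed sequence is P(data|H) = 0.826·0.826 = 0.68228 and P(data|¬H) = 0.209·0.209 = 0.043681.
Bayes: P(H|data) = 0.207·0.68228 / (0.207·0.68228 + 0.793·0.043681) = 0.14123/0.17587 = 0.8030.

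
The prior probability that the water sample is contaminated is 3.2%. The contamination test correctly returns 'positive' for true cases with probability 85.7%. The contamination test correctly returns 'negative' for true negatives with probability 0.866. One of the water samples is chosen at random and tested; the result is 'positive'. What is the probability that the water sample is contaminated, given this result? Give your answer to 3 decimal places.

P(H | E) ≈ 0.175

Write H for 'the water sample is contaminated'. Prior odds H:¬H = 0.032/0.968 = 0.033058. For the 'positive' outcome, the likelihood ratio is 0.857/0.134 = 6.3955.
Posterior odds = 0.033058 × 6.3955 = 0.21142, so P(H|E) = 0.21142/(1+0.21142) = 0.175.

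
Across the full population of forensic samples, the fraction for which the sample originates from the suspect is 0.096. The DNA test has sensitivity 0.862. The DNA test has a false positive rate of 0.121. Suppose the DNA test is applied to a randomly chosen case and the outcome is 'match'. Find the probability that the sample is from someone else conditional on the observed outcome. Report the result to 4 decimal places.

Let H be the event that the sample originates from the suspect. P(H) = 0.096, so P(¬H) = 0.904. With E the 'match' result, P(E|H) = 0.862 and P(E|¬H) = 0.121.
P(E) = 0.862·0.096 + 0.121·0.904 = 0.082752 + 0.10938 = 0.19214.
By Bayes' theorem, P(H|E) = 0.082752 / 0.19214 = 0.4307. Hence P(¬H|E) = 1 − 0.4307 = 0.5693.

P(¬H | E) ≈ 0.5693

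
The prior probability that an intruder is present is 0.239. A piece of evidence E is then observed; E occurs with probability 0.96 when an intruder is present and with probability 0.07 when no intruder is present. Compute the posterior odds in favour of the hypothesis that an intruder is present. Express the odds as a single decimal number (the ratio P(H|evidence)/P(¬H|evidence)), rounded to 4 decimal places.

Prior odds = 0.239/(1−0.239) = 0.31406. In log-odds, ln(0.31406) = -1.1582.
Add log likelihood ratio: ln(13.714) = 2.6184.
Posterior log-odds = 1.4603, so posterior odds = exp(1.4603) = 4.3071.

Posterior odds ≈ 4.3071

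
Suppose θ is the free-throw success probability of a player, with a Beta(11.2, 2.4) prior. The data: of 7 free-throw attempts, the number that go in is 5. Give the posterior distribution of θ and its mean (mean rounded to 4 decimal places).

Posterior: Beta(16.2, 4.4); mean ≈ 0.7864

Observing 5 successes and 2 failures updates Beta(11.2, 2.4) by adding the success and failure counts to the two shape parameters: α = 11.2+5 = 16.2, β = 2.4+2 = 4.4.
Posterior mean = α/(α+β) = 16.2/20.6 = 0.7864.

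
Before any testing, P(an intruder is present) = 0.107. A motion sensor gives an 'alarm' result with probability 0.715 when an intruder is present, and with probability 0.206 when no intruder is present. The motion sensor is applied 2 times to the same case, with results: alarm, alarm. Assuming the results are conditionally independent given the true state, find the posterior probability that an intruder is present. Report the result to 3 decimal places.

Let H be the event that an intruder is present; start with P(H) = 0.107. P('alarm'|H) = 0.715, P('alarm'|¬H) = 0.206.
Update on result 1 ('alarm'): P(H) ← 0.715·0.1070 / (0.715·0.1070 + 0.206·0.8930) = 0.076505/0.26046 = 0.2937.
Update on result 2 ('alarm'): P(H) ← 0.715·0.2937 / (0.715·0.2937 + 0.206·0.7063) = 0.21001/0.35551 = 0.5907.

Posterior P(H) ≈ 0.591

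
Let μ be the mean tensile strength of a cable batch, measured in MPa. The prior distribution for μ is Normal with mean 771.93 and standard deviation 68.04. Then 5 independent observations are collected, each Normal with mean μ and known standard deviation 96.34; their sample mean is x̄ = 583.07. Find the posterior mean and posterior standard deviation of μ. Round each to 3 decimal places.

Posterior mean ≈ 637.124; posterior SD ≈ 36.400

Prior precision 1/τ₀² = 1/68.04² = 0.00021601; data precision n/σ² = 5/96.34² = 0.00053871.
Posterior precision = 0.00021601 + 0.00053871 = 0.00075472, giving posterior SD = 1/√0.00075472 = 36.400.
Posterior mean = (0.00021601·771.93 + 0.00053871·583.07) / 0.00075472 = 637.124.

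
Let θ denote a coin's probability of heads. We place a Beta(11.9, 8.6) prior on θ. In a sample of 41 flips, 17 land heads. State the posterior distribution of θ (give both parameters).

Posterior: Beta(28.9, 32.6)

Observing 17 successes and 24 failures updates Beta(11.9, 8.6) by adding the success and failure counts to the two shape parameters: α = 11.9+17 = 28.9, β = 8.6+24 = 32.6.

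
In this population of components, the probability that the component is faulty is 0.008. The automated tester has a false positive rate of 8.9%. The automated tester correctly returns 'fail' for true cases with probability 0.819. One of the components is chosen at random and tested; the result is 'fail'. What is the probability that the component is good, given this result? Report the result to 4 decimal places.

Write H for 'the component is faulty'. Prior odds H:¬H = 0.008/0.992 = 0.0080645. For the 'fail' outcome, the likelihood ratio is 0.819/0.089 = 9.2022.
Posterior odds = 0.0080645 × 9.2022 = 0.074212, so P(H|E) = 0.074212/(1+0.074212) = 0.0691. Then P(¬H|E) = 1 − 0.0691 = 0.9309.

P(¬H | E) ≈ 0.9309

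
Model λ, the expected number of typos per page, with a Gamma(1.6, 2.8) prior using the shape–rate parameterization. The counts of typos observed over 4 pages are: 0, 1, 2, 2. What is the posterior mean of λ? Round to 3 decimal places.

Total count ∑xᵢ = 5 over n = 4 pages.
Gamma is conjugate to the Poisson likelihood: posterior is Gamma(shape = 1.6+5 = 6.6, rate = 2.8+4 = 6.8).
E[λ | data] = 6.6/6.8 = 0.971.

Posterior mean ≈ 0.971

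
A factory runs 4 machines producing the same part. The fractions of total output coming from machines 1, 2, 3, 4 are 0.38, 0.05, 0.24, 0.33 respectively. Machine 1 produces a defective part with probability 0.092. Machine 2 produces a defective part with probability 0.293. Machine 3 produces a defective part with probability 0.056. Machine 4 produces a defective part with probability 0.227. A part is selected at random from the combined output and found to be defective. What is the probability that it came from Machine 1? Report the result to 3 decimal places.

Posterior probability ≈ 0.253

Tabulate prior·likelihood by source: [1] prior 0.38, lik 0.092, product 0.03496; [2] prior 0.05, lik 0.293, product 0.01465; [3] prior 0.24, lik 0.056, product 0.01344; [4] prior 0.33, lik 0.227, product 0.07491.
Normalizing constant = 0.13796; the posterior for Machine 1 is its product over the sum, 0.03496/0.13796 = 0.253.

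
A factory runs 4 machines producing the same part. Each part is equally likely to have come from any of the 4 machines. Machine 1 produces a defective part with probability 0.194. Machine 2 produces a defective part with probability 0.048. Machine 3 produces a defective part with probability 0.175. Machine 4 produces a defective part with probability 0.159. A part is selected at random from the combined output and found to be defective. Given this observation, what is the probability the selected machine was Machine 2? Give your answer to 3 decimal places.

P(defective|M1) = 0.194; P(defective|M2) = 0.048; P(defective|M3) = 0.175; P(defective|M4) = 0.159.
Prior × likelihood for each source: 0.25·0.194=0.04850, 0.25·0.048=0.01200, 0.25·0.175=0.04375, 0.25·0.159=0.03975. Summing gives P(defective) = 0.14400.
P(Machine 2 | defective) = 0.01200 / 0.14400 = 0.083.

Posterior probability ≈ 0.083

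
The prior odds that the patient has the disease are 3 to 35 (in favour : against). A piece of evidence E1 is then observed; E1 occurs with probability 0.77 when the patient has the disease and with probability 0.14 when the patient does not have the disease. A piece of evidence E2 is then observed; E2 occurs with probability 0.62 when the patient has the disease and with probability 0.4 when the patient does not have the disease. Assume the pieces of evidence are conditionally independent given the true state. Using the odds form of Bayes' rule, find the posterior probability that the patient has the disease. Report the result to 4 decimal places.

Posterior probability ≈ 0.4222

Prior odds = 3/35 = 0.085714. In log-odds, ln(0.085714) = -2.4567.
Add log likelihood ratios: ln(5.5000) + ln(1.5500) = 2.1430.
Posterior log-odds = -0.31373, so posterior odds = exp(-0.31373) = 0.73071. Converting, P(H|E) = 0.73071/1.7307 = 0.4222.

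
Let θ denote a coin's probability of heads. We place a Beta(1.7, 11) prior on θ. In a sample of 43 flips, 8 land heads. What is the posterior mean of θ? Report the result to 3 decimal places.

Posterior mean ≈ 0.174

The binomial likelihood is conjugate to the Beta prior: with 8 successes and 35 failures, the posterior is Beta(1.7+8, 11+35) = Beta(9.7, 46).
E[θ | data] = 9.7/(9.7+46) = 0.174.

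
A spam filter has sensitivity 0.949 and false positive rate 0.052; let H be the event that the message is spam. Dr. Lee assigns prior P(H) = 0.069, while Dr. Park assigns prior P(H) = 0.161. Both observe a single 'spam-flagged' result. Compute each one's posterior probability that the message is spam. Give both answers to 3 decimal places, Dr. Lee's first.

The likelihood ratio for a 'spam-flagged' result is 0.949/0.052 = 18.250.
Dr. Lee: prior odds 0.069/0.931 = 0.074114; posterior odds 1.3526; posterior probability 0.575.
Dr. Park: prior odds 0.161/0.839 = 0.19190; posterior odds 3.5021; posterior probability 0.778.

Dr. Lee: 0.575; Dr. Park: 0.778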